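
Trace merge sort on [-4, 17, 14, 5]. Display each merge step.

Divide and conquer:
  Merge [-4] + [17] -> [-4, 17]
  Merge [14] + [5] -> [5, 14]
  Merge [-4, 17] + [5, 14] -> [-4, 5, 14, 17]


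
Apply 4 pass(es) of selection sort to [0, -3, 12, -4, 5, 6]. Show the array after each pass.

Pass 1: Select minimum -4 at index 3, swap -> [-4, -3, 12, 0, 5, 6]
Pass 2: Select minimum -3 at index 1, swap -> [-4, -3, 12, 0, 5, 6]
Pass 3: Select minimum 0 at index 3, swap -> [-4, -3, 0, 12, 5, 6]
Pass 4: Select minimum 5 at index 4, swap -> [-4, -3, 0, 5, 12, 6]


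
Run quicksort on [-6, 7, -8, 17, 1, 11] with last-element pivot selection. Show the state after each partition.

Partition 1: pivot=11 at index 4 -> [-6, 7, -8, 1, 11, 17]
Partition 2: pivot=1 at index 2 -> [-6, -8, 1, 7, 11, 17]
Partition 3: pivot=-8 at index 0 -> [-8, -6, 1, 7, 11, 17]


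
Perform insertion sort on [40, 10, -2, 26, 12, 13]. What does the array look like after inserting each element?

First element 40 is already 'sorted'
Insert 10: shifted 1 elements -> [10, 40, -2, 26, 12, 13]
Insert -2: shifted 2 elements -> [-2, 10, 40, 26, 12, 13]
Insert 26: shifted 1 elements -> [-2, 10, 26, 40, 12, 13]
Insert 12: shifted 2 elements -> [-2, 10, 12, 26, 40, 13]
Insert 13: shifted 2 elements -> [-2, 10, 12, 13, 26, 40]


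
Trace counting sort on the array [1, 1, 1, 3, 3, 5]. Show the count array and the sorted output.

Count array: [0, 3, 0, 2, 0, 1]
(count[i] = number of elements equal to i)
Cumulative count: [0, 3, 3, 5, 5, 6]
Sorted: [1, 1, 1, 3, 3, 5]


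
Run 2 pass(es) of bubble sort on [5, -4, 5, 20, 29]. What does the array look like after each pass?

After pass 1: [-4, 5, 5, 20, 29] (1 swaps)
After pass 2: [-4, 5, 5, 20, 29] (0 swaps)
Total swaps: 1


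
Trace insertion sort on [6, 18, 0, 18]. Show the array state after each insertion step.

First element 6 is already 'sorted'
Insert 18: shifted 0 elements -> [6, 18, 0, 18]
Insert 0: shifted 2 elements -> [0, 6, 18, 18]
Insert 18: shifted 0 elements -> [0, 6, 18, 18]


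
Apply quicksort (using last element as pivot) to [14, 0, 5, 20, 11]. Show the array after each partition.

Partition 1: pivot=11 at index 2 -> [0, 5, 11, 20, 14]
Partition 2: pivot=5 at index 1 -> [0, 5, 11, 20, 14]
Partition 3: pivot=14 at index 3 -> [0, 5, 11, 14, 20]


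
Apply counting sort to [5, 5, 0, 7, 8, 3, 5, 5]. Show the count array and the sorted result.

Count array: [1, 0, 0, 1, 0, 4, 0, 1, 1]
(count[i] = number of elements equal to i)
Cumulative count: [1, 1, 1, 2, 2, 6, 6, 7, 8]
Sorted: [0, 3, 5, 5, 5, 5, 7, 8]


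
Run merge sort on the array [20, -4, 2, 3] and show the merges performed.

Divide and conquer:
  Merge [20] + [-4] -> [-4, 20]
  Merge [2] + [3] -> [2, 3]
  Merge [-4, 20] + [2, 3] -> [-4, 2, 3, 20]


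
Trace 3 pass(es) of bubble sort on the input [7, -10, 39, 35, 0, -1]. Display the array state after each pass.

After pass 1: [-10, 7, 35, 0, -1, 39] (4 swaps)
After pass 2: [-10, 7, 0, -1, 35, 39] (2 swaps)
After pass 3: [-10, 0, -1, 7, 35, 39] (2 swaps)
Total swaps: 8


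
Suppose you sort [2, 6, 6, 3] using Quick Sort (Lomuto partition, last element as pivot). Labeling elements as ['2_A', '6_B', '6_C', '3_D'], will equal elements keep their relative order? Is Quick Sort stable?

Trace Quick Sort on the labeled array (the key is the number; the letter only tracks identity):
  Partition indices 0..3 around pivot 3_D -> [2_A, 3_D, 6_C, 6_B]
  Partition indices 2..3 around pivot 6_B -> [2_A, 3_D, 6_C, 6_B]
Final order: [2_A, 3_D, 6_C, 6_B]
Equal keys:
  value 6: originally 6_B, 6_C; after sorting 6_C, 6_B -> order changed
Equal keys were reordered, so Quick Sort is not stable: partition swaps elements across long distances and can reorder equal keys. (One such input is enough; an unstable sort may happen to preserve order on other inputs, but it gives no guarantee.)
Answer: Not stable


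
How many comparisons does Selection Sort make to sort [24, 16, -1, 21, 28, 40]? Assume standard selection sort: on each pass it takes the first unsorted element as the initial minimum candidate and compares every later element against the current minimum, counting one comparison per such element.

Pass 1: scan indices 1..5 for the minimum = 5 comparison(s); min is -1, place at index 0 -> [-1, 16, 24, 21, 28, 40]
Pass 2: scan indices 2..5 for the minimum = 4 comparison(s); min is 16, place at index 1 -> [-1, 16, 24, 21, 28, 40]
Pass 3: scan indices 3..5 for the minimum = 3 comparison(s); min is 21, place at index 2 -> [-1, 16, 21, 24, 28, 40]
Pass 4: scan indices 4..5 for the minimum = 2 comparison(s); min is 24, place at index 3 -> [-1, 16, 21, 24, 28, 40]
Pass 5: scan indices 5..5 for the minimum = 1 comparison(s); min is 28, place at index 4 -> [-1, 16, 21, 24, 28, 40]
Selection sort always scans the whole unsorted suffix, so the count is (n-1) + (n-2) + ... + 1 = n(n-1)/2 = 6*5/2 = 15 regardless of the input order.
Total comparisons: 5 + 4 + 3 + 2 + 1 = 15


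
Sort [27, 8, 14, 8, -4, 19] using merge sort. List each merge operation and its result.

Divide and conquer:
  Merge [8] + [14] -> [8, 14]
  Merge [27] + [8, 14] -> [8, 14, 27]
  Merge [-4] + [19] -> [-4, 19]
  Merge [8] + [-4, 19] -> [-4, 8, 19]
  Merge [8, 14, 27] + [-4, 8, 19] -> [-4, 8, 8, 14, 19, 27]


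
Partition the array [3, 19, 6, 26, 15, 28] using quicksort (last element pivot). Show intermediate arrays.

Partition 1: pivot=28 at index 5 -> [3, 19, 6, 26, 15, 28]
Partition 2: pivot=15 at index 2 -> [3, 6, 15, 26, 19, 28]
Partition 3: pivot=6 at index 1 -> [3, 6, 15, 26, 19, 28]
Partition 4: pivot=19 at index 3 -> [3, 6, 15, 19, 26, 28]


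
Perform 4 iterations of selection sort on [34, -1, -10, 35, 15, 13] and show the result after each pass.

Pass 1: Select minimum -10 at index 2, swap -> [-10, -1, 34, 35, 15, 13]
Pass 2: Select minimum -1 at index 1, swap -> [-10, -1, 34, 35, 15, 13]
Pass 3: Select minimum 13 at index 5, swap -> [-10, -1, 13, 35, 15, 34]
Pass 4: Select minimum 15 at index 4, swap -> [-10, -1, 13, 15, 35, 34]


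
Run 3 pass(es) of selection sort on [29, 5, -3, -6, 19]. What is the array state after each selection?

Pass 1: Select minimum -6 at index 3, swap -> [-6, 5, -3, 29, 19]
Pass 2: Select minimum -3 at index 2, swap -> [-6, -3, 5, 29, 19]
Pass 3: Select minimum 5 at index 2, swap -> [-6, -3, 5, 29, 19]


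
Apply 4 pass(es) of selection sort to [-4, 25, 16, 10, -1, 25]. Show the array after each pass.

Pass 1: Select minimum -4 at index 0, swap -> [-4, 25, 16, 10, -1, 25]
Pass 2: Select minimum -1 at index 4, swap -> [-4, -1, 16, 10, 25, 25]
Pass 3: Select minimum 10 at index 3, swap -> [-4, -1, 10, 16, 25, 25]
Pass 4: Select minimum 16 at index 3, swap -> [-4, -1, 10, 16, 25, 25]


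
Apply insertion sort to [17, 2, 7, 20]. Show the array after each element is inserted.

First element 17 is already 'sorted'
Insert 2: shifted 1 elements -> [2, 17, 7, 20]
Insert 7: shifted 1 elements -> [2, 7, 17, 20]
Insert 20: shifted 0 elements -> [2, 7, 17, 20]


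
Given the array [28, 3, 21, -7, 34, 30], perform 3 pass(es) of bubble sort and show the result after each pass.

After pass 1: [3, 21, -7, 28, 30, 34] (4 swaps)
After pass 2: [3, -7, 21, 28, 30, 34] (1 swaps)
After pass 3: [-7, 3, 21, 28, 30, 34] (1 swaps)
Total swaps: 6


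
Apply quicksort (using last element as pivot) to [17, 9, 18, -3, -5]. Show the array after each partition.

Partition 1: pivot=-5 at index 0 -> [-5, 9, 18, -3, 17]
Partition 2: pivot=17 at index 3 -> [-5, 9, -3, 17, 18]
Partition 3: pivot=-3 at index 1 -> [-5, -3, 9, 17, 18]


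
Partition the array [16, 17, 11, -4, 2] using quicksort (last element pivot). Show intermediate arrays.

Partition 1: pivot=2 at index 1 -> [-4, 2, 11, 16, 17]
Partition 2: pivot=17 at index 4 -> [-4, 2, 11, 16, 17]
Partition 3: pivot=16 at index 3 -> [-4, 2, 11, 16, 17]


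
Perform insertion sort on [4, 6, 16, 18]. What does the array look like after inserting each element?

First element 4 is already 'sorted'
Insert 6: shifted 0 elements -> [4, 6, 16, 18]
Insert 16: shifted 0 elements -> [4, 6, 16, 18]
Insert 18: shifted 0 elements -> [4, 6, 16, 18]


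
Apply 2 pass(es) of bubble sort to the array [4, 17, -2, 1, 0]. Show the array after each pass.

After pass 1: [4, -2, 1, 0, 17] (3 swaps)
After pass 2: [-2, 1, 0, 4, 17] (3 swaps)
Total swaps: 6


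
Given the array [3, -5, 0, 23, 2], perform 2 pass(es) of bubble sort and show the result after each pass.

After pass 1: [-5, 0, 3, 2, 23] (3 swaps)
After pass 2: [-5, 0, 2, 3, 23] (1 swaps)
Total swaps: 4


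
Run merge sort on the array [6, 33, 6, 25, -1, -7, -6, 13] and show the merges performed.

Divide and conquer:
  Merge [6] + [33] -> [6, 33]
  Merge [6] + [25] -> [6, 25]
  Merge [6, 33] + [6, 25] -> [6, 6, 25, 33]
  Merge [-1] + [-7] -> [-7, -1]
  Merge [-6] + [13] -> [-6, 13]
  Merge [-7, -1] + [-6, 13] -> [-7, -6, -1, 13]
  Merge [6, 6, 25, 33] + [-7, -6, -1, 13] -> [-7, -6, -1, 6, 6, 13, 25, 33]


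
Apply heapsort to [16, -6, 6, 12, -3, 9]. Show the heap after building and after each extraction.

Build heap: [16, 12, 9, -6, -3, 6]
Extract 16: [12, 6, 9, -6, -3, 16]
Extract 12: [9, 6, -3, -6, 12, 16]
Extract 9: [6, -6, -3, 9, 12, 16]
Extract 6: [-3, -6, 6, 9, 12, 16]
Extract -3: [-6, -3, 6, 9, 12, 16]


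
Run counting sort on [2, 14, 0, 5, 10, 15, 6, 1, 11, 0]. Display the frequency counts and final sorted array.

Count array: [2, 1, 1, 0, 0, 1, 1, 0, 0, 0, 1, 1, 0, 0, 1, 1]
(count[i] = number of elements equal to i)
Cumulative count: [2, 3, 4, 4, 4, 5, 6, 6, 6, 6, 7, 8, 8, 8, 9, 10]
Sorted: [0, 0, 1, 2, 5, 6, 10, 11, 14, 15]


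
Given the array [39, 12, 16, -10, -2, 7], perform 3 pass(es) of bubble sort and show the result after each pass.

After pass 1: [12, 16, -10, -2, 7, 39] (5 swaps)
After pass 2: [12, -10, -2, 7, 16, 39] (3 swaps)
After pass 3: [-10, -2, 7, 12, 16, 39] (3 swaps)
Total swaps: 11


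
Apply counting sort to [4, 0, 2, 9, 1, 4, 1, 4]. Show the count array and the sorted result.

Count array: [1, 2, 1, 0, 3, 0, 0, 0, 0, 1]
(count[i] = number of elements equal to i)
Cumulative count: [1, 3, 4, 4, 7, 7, 7, 7, 7, 8]
Sorted: [0, 1, 1, 2, 4, 4, 4, 9]


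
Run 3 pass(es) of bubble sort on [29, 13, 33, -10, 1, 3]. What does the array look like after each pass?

After pass 1: [13, 29, -10, 1, 3, 33] (4 swaps)
After pass 2: [13, -10, 1, 3, 29, 33] (3 swaps)
After pass 3: [-10, 1, 3, 13, 29, 33] (3 swaps)
Total swaps: 10


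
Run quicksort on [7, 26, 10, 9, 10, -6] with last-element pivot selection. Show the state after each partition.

Partition 1: pivot=-6 at index 0 -> [-6, 26, 10, 9, 10, 7]
Partition 2: pivot=7 at index 1 -> [-6, 7, 10, 9, 10, 26]
Partition 3: pivot=26 at index 5 -> [-6, 7, 10, 9, 10, 26]
Partition 4: pivot=10 at index 4 -> [-6, 7, 10, 9, 10, 26]
Partition 5: pivot=9 at index 2 -> [-6, 7, 9, 10, 10, 26]


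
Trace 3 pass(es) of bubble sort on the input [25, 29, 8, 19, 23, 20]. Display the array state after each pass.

After pass 1: [25, 8, 19, 23, 20, 29] (4 swaps)
After pass 2: [8, 19, 23, 20, 25, 29] (4 swaps)
After pass 3: [8, 19, 20, 23, 25, 29] (1 swaps)
Total swaps: 9


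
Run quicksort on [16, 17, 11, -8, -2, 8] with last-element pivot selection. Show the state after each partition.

Partition 1: pivot=8 at index 2 -> [-8, -2, 8, 16, 17, 11]
Partition 2: pivot=-2 at index 1 -> [-8, -2, 8, 16, 17, 11]
Partition 3: pivot=11 at index 3 -> [-8, -2, 8, 11, 17, 16]
Partition 4: pivot=16 at index 4 -> [-8, -2, 8, 11, 16, 17]


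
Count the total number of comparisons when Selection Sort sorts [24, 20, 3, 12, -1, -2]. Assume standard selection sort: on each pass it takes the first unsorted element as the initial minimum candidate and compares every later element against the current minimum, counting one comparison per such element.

Pass 1: scan indices 1..5 for the minimum = 5 comparison(s); min is -2, place at index 0 -> [-2, 20, 3, 12, -1, 24]
Pass 2: scan indices 2..5 for the minimum = 4 comparison(s); min is -1, place at index 1 -> [-2, -1, 3, 12, 20, 24]
Pass 3: scan indices 3..5 for the minimum = 3 comparison(s); min is 3, place at index 2 -> [-2, -1, 3, 12, 20, 24]
Pass 4: scan indices 4..5 for the minimum = 2 comparison(s); min is 12, place at index 3 -> [-2, -1, 3, 12, 20, 24]
Pass 5: scan indices 5..5 for the minimum = 1 comparison(s); min is 20, place at index 4 -> [-2, -1, 3, 12, 20, 24]
Selection sort always scans the whole unsorted suffix, so the count is (n-1) + (n-2) + ... + 1 = n(n-1)/2 = 6*5/2 = 15 regardless of the input order.
Total comparisons: 5 + 4 + 3 + 2 + 1 = 15


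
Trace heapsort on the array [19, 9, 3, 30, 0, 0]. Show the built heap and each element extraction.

Build heap: [30, 19, 3, 9, 0, 0]
Extract 30: [19, 9, 3, 0, 0, 30]
Extract 19: [9, 0, 3, 0, 19, 30]
Extract 9: [3, 0, 0, 9, 19, 30]
Extract 3: [0, 0, 3, 9, 19, 30]
Extract 0: [0, 0, 3, 9, 19, 30]


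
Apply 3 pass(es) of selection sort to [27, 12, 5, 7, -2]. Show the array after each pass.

Pass 1: Select minimum -2 at index 4, swap -> [-2, 12, 5, 7, 27]
Pass 2: Select minimum 5 at index 2, swap -> [-2, 5, 12, 7, 27]
Pass 3: Select minimum 7 at index 3, swap -> [-2, 5, 7, 12, 27]


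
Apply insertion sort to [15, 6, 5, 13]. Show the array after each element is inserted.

First element 15 is already 'sorted'
Insert 6: shifted 1 elements -> [6, 15, 5, 13]
Insert 5: shifted 2 elements -> [5, 6, 15, 13]
Insert 13: shifted 1 elements -> [5, 6, 13, 15]


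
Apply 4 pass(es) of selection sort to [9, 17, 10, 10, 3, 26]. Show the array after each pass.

Pass 1: Select minimum 3 at index 4, swap -> [3, 17, 10, 10, 9, 26]
Pass 2: Select minimum 9 at index 4, swap -> [3, 9, 10, 10, 17, 26]
Pass 3: Select minimum 10 at index 2, swap -> [3, 9, 10, 10, 17, 26]
Pass 4: Select minimum 10 at index 3, swap -> [3, 9, 10, 10, 17, 26]


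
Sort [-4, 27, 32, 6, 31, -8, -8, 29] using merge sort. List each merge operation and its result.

Divide and conquer:
  Merge [-4] + [27] -> [-4, 27]
  Merge [32] + [6] -> [6, 32]
  Merge [-4, 27] + [6, 32] -> [-4, 6, 27, 32]
  Merge [31] + [-8] -> [-8, 31]
  Merge [-8] + [29] -> [-8, 29]
  Merge [-8, 31] + [-8, 29] -> [-8, -8, 29, 31]
  Merge [-4, 6, 27, 32] + [-8, -8, 29, 31] -> [-8, -8, -4, 6, 27, 29, 31, 32]


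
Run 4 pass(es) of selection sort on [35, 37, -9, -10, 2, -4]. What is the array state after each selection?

Pass 1: Select minimum -10 at index 3, swap -> [-10, 37, -9, 35, 2, -4]
Pass 2: Select minimum -9 at index 2, swap -> [-10, -9, 37, 35, 2, -4]
Pass 3: Select minimum -4 at index 5, swap -> [-10, -9, -4, 35, 2, 37]
Pass 4: Select minimum 2 at index 4, swap -> [-10, -9, -4, 2, 35, 37]


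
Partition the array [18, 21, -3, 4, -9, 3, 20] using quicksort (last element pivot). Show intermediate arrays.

Partition 1: pivot=20 at index 5 -> [18, -3, 4, -9, 3, 20, 21]
Partition 2: pivot=3 at index 2 -> [-3, -9, 3, 18, 4, 20, 21]
Partition 3: pivot=-9 at index 0 -> [-9, -3, 3, 18, 4, 20, 21]
Partition 4: pivot=4 at index 3 -> [-9, -3, 3, 4, 18, 20, 21]


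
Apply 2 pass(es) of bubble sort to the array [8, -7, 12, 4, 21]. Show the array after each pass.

After pass 1: [-7, 8, 4, 12, 21] (2 swaps)
After pass 2: [-7, 4, 8, 12, 21] (1 swaps)
Total swaps: 3


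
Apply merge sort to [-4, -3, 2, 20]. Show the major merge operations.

Divide and conquer:
  Merge [-4] + [-3] -> [-4, -3]
  Merge [2] + [20] -> [2, 20]
  Merge [-4, -3] + [2, 20] -> [-4, -3, 2, 20]


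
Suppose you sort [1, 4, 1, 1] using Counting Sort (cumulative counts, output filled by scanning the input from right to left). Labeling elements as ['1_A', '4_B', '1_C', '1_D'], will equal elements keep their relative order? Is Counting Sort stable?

Trace Counting Sort on the labeled array (the key is the number; the letter only tracks identity):
  Counts for values 0..4: [0, 3, 0, 0, 1]
  Cumulative counts: [0, 3, 3, 3, 4]
  Scan right to left: place 1_D at output index 2
  Scan right to left: place 1_C at output index 1
  Scan right to left: place 4_B at output index 3
  Scan right to left: place 1_A at output index 0
  Output: [1_A, 1_C, 1_D, 4_B]
Equal keys:
  value 1: originally 1_A, 1_C, 1_D; after sorting 1_A, 1_C, 1_D -> order preserved
All equal keys kept their original relative order. Counting Sort is stable: scanning the input right to left with decreasing cumulative counts places later duplicates at later output positions.
Answer: Stable


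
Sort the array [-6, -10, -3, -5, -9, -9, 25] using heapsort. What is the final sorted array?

Build heap: [25, -5, -3, -10, -9, -9, -6]
Extract 25: [-3, -5, -6, -10, -9, -9, 25]
Extract -3: [-5, -9, -6, -10, -9, -3, 25]
Extract -5: [-6, -9, -9, -10, -5, -3, 25]
Extract -6: [-9, -10, -9, -6, -5, -3, 25]
Extract -9: [-9, -10, -9, -6, -5, -3, 25]
Extract -9: [-10, -9, -9, -6, -5, -3, 25]


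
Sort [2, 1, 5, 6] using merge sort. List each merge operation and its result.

Divide and conquer:
  Merge [2] + [1] -> [1, 2]
  Merge [5] + [6] -> [5, 6]
  Merge [1, 2] + [5, 6] -> [1, 2, 5, 6]


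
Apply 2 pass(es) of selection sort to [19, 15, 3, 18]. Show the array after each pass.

Pass 1: Select minimum 3 at index 2, swap -> [3, 15, 19, 18]
Pass 2: Select minimum 15 at index 1, swap -> [3, 15, 19, 18]


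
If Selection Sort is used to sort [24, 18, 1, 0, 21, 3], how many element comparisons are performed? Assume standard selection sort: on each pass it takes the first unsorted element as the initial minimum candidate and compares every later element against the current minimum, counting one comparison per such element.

Pass 1: scan indices 1..5 for the minimum = 5 comparison(s); min is 0, place at index 0 -> [0, 18, 1, 24, 21, 3]
Pass 2: scan indices 2..5 for the minimum = 4 comparison(s); min is 1, place at index 1 -> [0, 1, 18, 24, 21, 3]
Pass 3: scan indices 3..5 for the minimum = 3 comparison(s); min is 3, place at index 2 -> [0, 1, 3, 24, 21, 18]
Pass 4: scan indices 4..5 for the minimum = 2 comparison(s); min is 18, place at index 3 -> [0, 1, 3, 18, 21, 24]
Pass 5: scan indices 5..5 for the minimum = 1 comparison(s); min is 21, place at index 4 -> [0, 1, 3, 18, 21, 24]
Selection sort always scans the whole unsorted suffix, so the count is (n-1) + (n-2) + ... + 1 = n(n-1)/2 = 6*5/2 = 15 regardless of the input order.
Total comparisons: 5 + 4 + 3 + 2 + 1 = 15


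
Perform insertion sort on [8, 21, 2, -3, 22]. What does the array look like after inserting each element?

First element 8 is already 'sorted'
Insert 21: shifted 0 elements -> [8, 21, 2, -3, 22]
Insert 2: shifted 2 elements -> [2, 8, 21, -3, 22]
Insert -3: shifted 3 elements -> [-3, 2, 8, 21, 22]
Insert 22: shifted 0 elements -> [-3, 2, 8, 21, 22]


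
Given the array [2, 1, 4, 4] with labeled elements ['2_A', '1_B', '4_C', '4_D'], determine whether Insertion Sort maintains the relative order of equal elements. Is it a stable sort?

Trace Insertion Sort on the labeled array (the key is the number; the letter only tracks identity):
  Insert 1_B at index 0: [1_B, 2_A, 4_C, 4_D]
  Insert 4_C at index 2: [1_B, 2_A, 4_C, 4_D]
  Insert 4_D at index 3: [1_B, 2_A, 4_C, 4_D]
Final order: [1_B, 2_A, 4_C, 4_D]
Equal keys:
  value 4: originally 4_C, 4_D; after sorting 4_C, 4_D -> order preserved
All equal keys kept their original relative order. Insertion Sort is stable: elements are shifted only while they are strictly greater than the key, so a key is inserted after any equal elements already placed.
Answer: Stable


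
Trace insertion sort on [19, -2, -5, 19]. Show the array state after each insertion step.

First element 19 is already 'sorted'
Insert -2: shifted 1 elements -> [-2, 19, -5, 19]
Insert -5: shifted 2 elements -> [-5, -2, 19, 19]
Insert 19: shifted 0 elements -> [-5, -2, 19, 19]


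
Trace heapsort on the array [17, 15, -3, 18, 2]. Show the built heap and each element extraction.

Build heap: [18, 17, -3, 15, 2]
Extract 18: [17, 15, -3, 2, 18]
Extract 17: [15, 2, -3, 17, 18]
Extract 15: [2, -3, 15, 17, 18]
Extract 2: [-3, 2, 15, 17, 18]


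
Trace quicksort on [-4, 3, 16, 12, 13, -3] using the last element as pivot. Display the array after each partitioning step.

Partition 1: pivot=-3 at index 1 -> [-4, -3, 16, 12, 13, 3]
Partition 2: pivot=3 at index 2 -> [-4, -3, 3, 12, 13, 16]
Partition 3: pivot=16 at index 5 -> [-4, -3, 3, 12, 13, 16]
Partition 4: pivot=13 at index 4 -> [-4, -3, 3, 12, 13, 16]


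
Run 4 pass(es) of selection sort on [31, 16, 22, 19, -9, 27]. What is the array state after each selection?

Pass 1: Select minimum -9 at index 4, swap -> [-9, 16, 22, 19, 31, 27]
Pass 2: Select minimum 16 at index 1, swap -> [-9, 16, 22, 19, 31, 27]
Pass 3: Select minimum 19 at index 3, swap -> [-9, 16, 19, 22, 31, 27]
Pass 4: Select minimum 22 at index 3, swap -> [-9, 16, 19, 22, 31, 27]


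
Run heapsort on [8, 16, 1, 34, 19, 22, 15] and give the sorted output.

Build heap: [34, 19, 22, 16, 8, 1, 15]
Extract 34: [22, 19, 15, 16, 8, 1, 34]
Extract 22: [19, 16, 15, 1, 8, 22, 34]
Extract 19: [16, 8, 15, 1, 19, 22, 34]
Extract 16: [15, 8, 1, 16, 19, 22, 34]
Extract 15: [8, 1, 15, 16, 19, 22, 34]
Extract 8: [1, 8, 15, 16, 19, 22, 34]


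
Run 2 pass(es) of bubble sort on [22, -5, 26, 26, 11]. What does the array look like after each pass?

After pass 1: [-5, 22, 26, 11, 26] (2 swaps)
After pass 2: [-5, 22, 11, 26, 26] (1 swaps)
Total swaps: 3


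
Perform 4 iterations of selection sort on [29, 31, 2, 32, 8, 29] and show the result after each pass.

Pass 1: Select minimum 2 at index 2, swap -> [2, 31, 29, 32, 8, 29]
Pass 2: Select minimum 8 at index 4, swap -> [2, 8, 29, 32, 31, 29]
Pass 3: Select minimum 29 at index 2, swap -> [2, 8, 29, 32, 31, 29]
Pass 4: Select minimum 29 at index 5, swap -> [2, 8, 29, 29, 31, 32]


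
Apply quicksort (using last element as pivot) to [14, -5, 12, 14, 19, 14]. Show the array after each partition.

Partition 1: pivot=14 at index 4 -> [14, -5, 12, 14, 14, 19]
Partition 2: pivot=14 at index 3 -> [14, -5, 12, 14, 14, 19]
Partition 3: pivot=12 at index 1 -> [-5, 12, 14, 14, 14, 19]


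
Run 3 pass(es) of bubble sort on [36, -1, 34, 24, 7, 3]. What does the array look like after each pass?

After pass 1: [-1, 34, 24, 7, 3, 36] (5 swaps)
After pass 2: [-1, 24, 7, 3, 34, 36] (3 swaps)
After pass 3: [-1, 7, 3, 24, 34, 36] (2 swaps)
Total swaps: 10


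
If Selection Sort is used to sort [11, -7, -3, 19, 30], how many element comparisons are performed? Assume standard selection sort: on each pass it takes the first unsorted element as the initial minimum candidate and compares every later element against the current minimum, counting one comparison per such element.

Pass 1: scan indices 1..4 for the minimum = 4 comparison(s); min is -7, place at index 0 -> [-7, 11, -3, 19, 30]
Pass 2: scan indices 2..4 for the minimum = 3 comparison(s); min is -3, place at index 1 -> [-7, -3, 11, 19, 30]
Pass 3: scan indices 3..4 for the minimum = 2 comparison(s); min is 11, place at index 2 -> [-7, -3, 11, 19, 30]
Pass 4: scan indices 4..4 for the minimum = 1 comparison(s); min is 19, place at index 3 -> [-7, -3, 11, 19, 30]
Selection sort always scans the whole unsorted suffix, so the count is (n-1) + (n-2) + ... + 1 = n(n-1)/2 = 5*4/2 = 10 regardless of the input order.
Total comparisons: 4 + 3 + 2 + 1 = 10


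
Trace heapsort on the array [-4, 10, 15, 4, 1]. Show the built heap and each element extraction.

Build heap: [15, 10, -4, 4, 1]
Extract 15: [10, 4, -4, 1, 15]
Extract 10: [4, 1, -4, 10, 15]
Extract 4: [1, -4, 4, 10, 15]
Extract 1: [-4, 1, 4, 10, 15]


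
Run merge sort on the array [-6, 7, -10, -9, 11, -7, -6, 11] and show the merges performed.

Divide and conquer:
  Merge [-6] + [7] -> [-6, 7]
  Merge [-10] + [-9] -> [-10, -9]
  Merge [-6, 7] + [-10, -9] -> [-10, -9, -6, 7]
  Merge [11] + [-7] -> [-7, 11]
  Merge [-6] + [11] -> [-6, 11]
  Merge [-7, 11] + [-6, 11] -> [-7, -6, 11, 11]
  Merge [-10, -9, -6, 7] + [-7, -6, 11, 11] -> [-10, -9, -7, -6, -6, 7, 11, 11]


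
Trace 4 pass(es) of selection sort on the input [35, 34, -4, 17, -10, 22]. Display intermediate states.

Pass 1: Select minimum -10 at index 4, swap -> [-10, 34, -4, 17, 35, 22]
Pass 2: Select minimum -4 at index 2, swap -> [-10, -4, 34, 17, 35, 22]
Pass 3: Select minimum 17 at index 3, swap -> [-10, -4, 17, 34, 35, 22]
Pass 4: Select minimum 22 at index 5, swap -> [-10, -4, 17, 22, 35, 34]


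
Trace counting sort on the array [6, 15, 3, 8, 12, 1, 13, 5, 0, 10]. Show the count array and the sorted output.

Count array: [1, 1, 0, 1, 0, 1, 1, 0, 1, 0, 1, 0, 1, 1, 0, 1]
(count[i] = number of elements equal to i)
Cumulative count: [1, 2, 2, 3, 3, 4, 5, 5, 6, 6, 7, 7, 8, 9, 9, 10]
Sorted: [0, 1, 3, 5, 6, 8, 10, 12, 13, 15]


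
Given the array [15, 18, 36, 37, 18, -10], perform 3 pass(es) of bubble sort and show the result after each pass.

After pass 1: [15, 18, 36, 18, -10, 37] (2 swaps)
After pass 2: [15, 18, 18, -10, 36, 37] (2 swaps)
After pass 3: [15, 18, -10, 18, 36, 37] (1 swaps)
Total swaps: 5


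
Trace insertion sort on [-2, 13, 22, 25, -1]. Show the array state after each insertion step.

First element -2 is already 'sorted'
Insert 13: shifted 0 elements -> [-2, 13, 22, 25, -1]
Insert 22: shifted 0 elements -> [-2, 13, 22, 25, -1]
Insert 25: shifted 0 elements -> [-2, 13, 22, 25, -1]
Insert -1: shifted 3 elements -> [-2, -1, 13, 22, 25]


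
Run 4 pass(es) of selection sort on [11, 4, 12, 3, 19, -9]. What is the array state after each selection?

Pass 1: Select minimum -9 at index 5, swap -> [-9, 4, 12, 3, 19, 11]
Pass 2: Select minimum 3 at index 3, swap -> [-9, 3, 12, 4, 19, 11]
Pass 3: Select minimum 4 at index 3, swap -> [-9, 3, 4, 12, 19, 11]
Pass 4: Select minimum 11 at index 5, swap -> [-9, 3, 4, 11, 19, 12]


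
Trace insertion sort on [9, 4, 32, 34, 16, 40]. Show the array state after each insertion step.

First element 9 is already 'sorted'
Insert 4: shifted 1 elements -> [4, 9, 32, 34, 16, 40]
Insert 32: shifted 0 elements -> [4, 9, 32, 34, 16, 40]
Insert 34: shifted 0 elements -> [4, 9, 32, 34, 16, 40]
Insert 16: shifted 2 elements -> [4, 9, 16, 32, 34, 40]
Insert 40: shifted 0 elements -> [4, 9, 16, 32, 34, 40]


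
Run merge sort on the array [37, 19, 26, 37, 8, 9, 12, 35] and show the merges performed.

Divide and conquer:
  Merge [37] + [19] -> [19, 37]
  Merge [26] + [37] -> [26, 37]
  Merge [19, 37] + [26, 37] -> [19, 26, 37, 37]
  Merge [8] + [9] -> [8, 9]
  Merge [12] + [35] -> [12, 35]
  Merge [8, 9] + [12, 35] -> [8, 9, 12, 35]
  Merge [19, 26, 37, 37] + [8, 9, 12, 35] -> [8, 9, 12, 19, 26, 35, 37, 37]


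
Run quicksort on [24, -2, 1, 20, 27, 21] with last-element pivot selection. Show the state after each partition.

Partition 1: pivot=21 at index 3 -> [-2, 1, 20, 21, 27, 24]
Partition 2: pivot=20 at index 2 -> [-2, 1, 20, 21, 27, 24]
Partition 3: pivot=1 at index 1 -> [-2, 1, 20, 21, 27, 24]
Partition 4: pivot=24 at index 4 -> [-2, 1, 20, 21, 24, 27]


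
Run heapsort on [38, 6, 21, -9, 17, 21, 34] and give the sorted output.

Build heap: [38, 17, 34, -9, 6, 21, 21]
Extract 38: [34, 17, 21, -9, 6, 21, 38]
Extract 34: [21, 17, 21, -9, 6, 34, 38]
Extract 21: [21, 17, 6, -9, 21, 34, 38]
Extract 21: [17, -9, 6, 21, 21, 34, 38]
Extract 17: [6, -9, 17, 21, 21, 34, 38]
Extract 6: [-9, 6, 17, 21, 21, 34, 38]


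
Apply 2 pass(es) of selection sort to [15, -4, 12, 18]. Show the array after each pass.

Pass 1: Select minimum -4 at index 1, swap -> [-4, 15, 12, 18]
Pass 2: Select minimum 12 at index 2, swap -> [-4, 12, 15, 18]


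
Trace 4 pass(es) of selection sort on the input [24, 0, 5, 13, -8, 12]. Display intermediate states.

Pass 1: Select minimum -8 at index 4, swap -> [-8, 0, 5, 13, 24, 12]
Pass 2: Select minimum 0 at index 1, swap -> [-8, 0, 5, 13, 24, 12]
Pass 3: Select minimum 5 at index 2, swap -> [-8, 0, 5, 13, 24, 12]
Pass 4: Select minimum 12 at index 5, swap -> [-8, 0, 5, 12, 24, 13]


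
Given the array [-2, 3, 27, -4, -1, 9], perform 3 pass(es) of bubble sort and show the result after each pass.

After pass 1: [-2, 3, -4, -1, 9, 27] (3 swaps)
After pass 2: [-2, -4, -1, 3, 9, 27] (2 swaps)
After pass 3: [-4, -2, -1, 3, 9, 27] (1 swaps)
Total swaps: 6


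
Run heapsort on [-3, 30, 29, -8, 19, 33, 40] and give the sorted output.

Build heap: [40, 30, 33, -8, 19, -3, 29]
Extract 40: [33, 30, 29, -8, 19, -3, 40]
Extract 33: [30, 19, 29, -8, -3, 33, 40]
Extract 30: [29, 19, -3, -8, 30, 33, 40]
Extract 29: [19, -8, -3, 29, 30, 33, 40]
Extract 19: [-3, -8, 19, 29, 30, 33, 40]
Extract -3: [-8, -3, 19, 29, 30, 33, 40]


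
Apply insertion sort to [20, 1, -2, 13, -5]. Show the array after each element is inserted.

First element 20 is already 'sorted'
Insert 1: shifted 1 elements -> [1, 20, -2, 13, -5]
Insert -2: shifted 2 elements -> [-2, 1, 20, 13, -5]
Insert 13: shifted 1 elements -> [-2, 1, 13, 20, -5]
Insert -5: shifted 4 elements -> [-5, -2, 1, 13, 20]


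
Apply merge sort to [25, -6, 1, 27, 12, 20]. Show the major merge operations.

Divide and conquer:
  Merge [-6] + [1] -> [-6, 1]
  Merge [25] + [-6, 1] -> [-6, 1, 25]
  Merge [12] + [20] -> [12, 20]
  Merge [27] + [12, 20] -> [12, 20, 27]
  Merge [-6, 1, 25] + [12, 20, 27] -> [-6, 1, 12, 20, 25, 27]


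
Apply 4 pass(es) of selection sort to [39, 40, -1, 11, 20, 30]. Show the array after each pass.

Pass 1: Select minimum -1 at index 2, swap -> [-1, 40, 39, 11, 20, 30]
Pass 2: Select minimum 11 at index 3, swap -> [-1, 11, 39, 40, 20, 30]
Pass 3: Select minimum 20 at index 4, swap -> [-1, 11, 20, 40, 39, 30]
Pass 4: Select minimum 30 at index 5, swap -> [-1, 11, 20, 30, 39, 40]


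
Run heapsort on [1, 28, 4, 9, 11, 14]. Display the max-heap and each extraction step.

Build heap: [28, 11, 14, 9, 1, 4]
Extract 28: [14, 11, 4, 9, 1, 28]
Extract 14: [11, 9, 4, 1, 14, 28]
Extract 11: [9, 1, 4, 11, 14, 28]
Extract 9: [4, 1, 9, 11, 14, 28]
Extract 4: [1, 4, 9, 11, 14, 28]


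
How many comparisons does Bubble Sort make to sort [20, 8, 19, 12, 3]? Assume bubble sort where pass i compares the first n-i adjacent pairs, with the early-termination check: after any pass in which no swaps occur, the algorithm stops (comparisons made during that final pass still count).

Pass 1: compare adjacent pairs (0,1)..(3,4) = 4 comparison(s), 4 swap(s) -> [8, 19, 12, 3, 20]
Pass 2: compare adjacent pairs (0,1)..(2,3) = 3 comparison(s), 2 swap(s) -> [8, 12, 3, 19, 20]
Pass 3: compare adjacent pairs (0,1)..(1,2) = 2 comparison(s), 1 swap(s) -> [8, 3, 12, 19, 20]
Pass 4: compare adjacent pairs (0,1)..(0,1) = 1 comparison(s), 1 swap(s) -> [3, 8, 12, 19, 20]
Every pass made at least one swap, so all n-1 passes run.
Total comparisons: 4 + 3 + 2 + 1 = 10


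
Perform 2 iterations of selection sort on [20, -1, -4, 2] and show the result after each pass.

Pass 1: Select minimum -4 at index 2, swap -> [-4, -1, 20, 2]
Pass 2: Select minimum -1 at index 1, swap -> [-4, -1, 20, 2]


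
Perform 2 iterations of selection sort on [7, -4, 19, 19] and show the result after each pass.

Pass 1: Select minimum -4 at index 1, swap -> [-4, 7, 19, 19]
Pass 2: Select minimum 7 at index 1, swap -> [-4, 7, 19, 19]


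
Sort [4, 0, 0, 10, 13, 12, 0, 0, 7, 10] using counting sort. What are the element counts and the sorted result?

Count array: [4, 0, 0, 0, 1, 0, 0, 1, 0, 0, 2, 0, 1, 1]
(count[i] = number of elements equal to i)
Cumulative count: [4, 4, 4, 4, 5, 5, 5, 6, 6, 6, 8, 8, 9, 10]
Sorted: [0, 0, 0, 0, 4, 7, 10, 10, 12, 13]


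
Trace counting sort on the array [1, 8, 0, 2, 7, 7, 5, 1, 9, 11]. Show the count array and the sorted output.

Count array: [1, 2, 1, 0, 0, 1, 0, 2, 1, 1, 0, 1]
(count[i] = number of elements equal to i)
Cumulative count: [1, 3, 4, 4, 4, 5, 5, 7, 8, 9, 9, 10]
Sorted: [0, 1, 1, 2, 5, 7, 7, 8, 9, 11]


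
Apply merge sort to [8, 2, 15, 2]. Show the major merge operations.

Divide and conquer:
  Merge [8] + [2] -> [2, 8]
  Merge [15] + [2] -> [2, 15]
  Merge [2, 8] + [2, 15] -> [2, 2, 8, 15]


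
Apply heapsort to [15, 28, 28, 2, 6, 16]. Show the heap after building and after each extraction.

Build heap: [28, 15, 28, 2, 6, 16]
Extract 28: [28, 15, 16, 2, 6, 28]
Extract 28: [16, 15, 6, 2, 28, 28]
Extract 16: [15, 2, 6, 16, 28, 28]
Extract 15: [6, 2, 15, 16, 28, 28]
Extract 6: [2, 6, 15, 16, 28, 28]


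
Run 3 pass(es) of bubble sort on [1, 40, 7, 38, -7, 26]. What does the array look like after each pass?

After pass 1: [1, 7, 38, -7, 26, 40] (4 swaps)
After pass 2: [1, 7, -7, 26, 38, 40] (2 swaps)
After pass 3: [1, -7, 7, 26, 38, 40] (1 swaps)
Total swaps: 7


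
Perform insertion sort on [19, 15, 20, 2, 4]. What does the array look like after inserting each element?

First element 19 is already 'sorted'
Insert 15: shifted 1 elements -> [15, 19, 20, 2, 4]
Insert 20: shifted 0 elements -> [15, 19, 20, 2, 4]
Insert 2: shifted 3 elements -> [2, 15, 19, 20, 4]
Insert 4: shifted 3 elements -> [2, 4, 15, 19, 20]


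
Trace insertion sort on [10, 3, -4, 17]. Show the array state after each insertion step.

First element 10 is already 'sorted'
Insert 3: shifted 1 elements -> [3, 10, -4, 17]
Insert -4: shifted 2 elements -> [-4, 3, 10, 17]
Insert 17: shifted 0 elements -> [-4, 3, 10, 17]


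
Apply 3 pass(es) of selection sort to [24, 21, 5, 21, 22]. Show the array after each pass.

Pass 1: Select minimum 5 at index 2, swap -> [5, 21, 24, 21, 22]
Pass 2: Select minimum 21 at index 1, swap -> [5, 21, 24, 21, 22]
Pass 3: Select minimum 21 at index 3, swap -> [5, 21, 21, 24, 22]


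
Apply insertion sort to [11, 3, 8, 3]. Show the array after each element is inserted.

First element 11 is already 'sorted'
Insert 3: shifted 1 elements -> [3, 11, 8, 3]
Insert 8: shifted 1 elements -> [3, 8, 11, 3]
Insert 3: shifted 2 elements -> [3, 3, 8, 11]


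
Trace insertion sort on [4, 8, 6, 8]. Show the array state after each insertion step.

First element 4 is already 'sorted'
Insert 8: shifted 0 elements -> [4, 8, 6, 8]
Insert 6: shifted 1 elements -> [4, 6, 8, 8]
Insert 8: shifted 0 elements -> [4, 6, 8, 8]


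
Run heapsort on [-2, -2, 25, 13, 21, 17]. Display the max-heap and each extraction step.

Build heap: [25, 21, 17, 13, -2, -2]
Extract 25: [21, 13, 17, -2, -2, 25]
Extract 21: [17, 13, -2, -2, 21, 25]
Extract 17: [13, -2, -2, 17, 21, 25]
Extract 13: [-2, -2, 13, 17, 21, 25]
Extract -2: [-2, -2, 13, 17, 21, 25]


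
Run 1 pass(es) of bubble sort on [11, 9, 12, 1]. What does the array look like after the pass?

After pass 1: [9, 11, 1, 12] (2 swaps)
Total swaps: 2


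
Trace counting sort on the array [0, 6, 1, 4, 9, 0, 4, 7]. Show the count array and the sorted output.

Count array: [2, 1, 0, 0, 2, 0, 1, 1, 0, 1]
(count[i] = number of elements equal to i)
Cumulative count: [2, 3, 3, 3, 5, 5, 6, 7, 7, 8]
Sorted: [0, 0, 1, 4, 4, 6, 7, 9]


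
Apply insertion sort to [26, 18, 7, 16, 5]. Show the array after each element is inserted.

First element 26 is already 'sorted'
Insert 18: shifted 1 elements -> [18, 26, 7, 16, 5]
Insert 7: shifted 2 elements -> [7, 18, 26, 16, 5]
Insert 16: shifted 2 elements -> [7, 16, 18, 26, 5]
Insert 5: shifted 4 elements -> [5, 7, 16, 18, 26]


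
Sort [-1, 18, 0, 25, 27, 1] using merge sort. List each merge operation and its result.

Divide and conquer:
  Merge [18] + [0] -> [0, 18]
  Merge [-1] + [0, 18] -> [-1, 0, 18]
  Merge [27] + [1] -> [1, 27]
  Merge [25] + [1, 27] -> [1, 25, 27]
  Merge [-1, 0, 18] + [1, 25, 27] -> [-1, 0, 1, 18, 25, 27]


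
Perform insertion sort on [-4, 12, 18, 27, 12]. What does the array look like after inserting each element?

First element -4 is already 'sorted'
Insert 12: shifted 0 elements -> [-4, 12, 18, 27, 12]
Insert 18: shifted 0 elements -> [-4, 12, 18, 27, 12]
Insert 27: shifted 0 elements -> [-4, 12, 18, 27, 12]
Insert 12: shifted 2 elements -> [-4, 12, 12, 18, 27]


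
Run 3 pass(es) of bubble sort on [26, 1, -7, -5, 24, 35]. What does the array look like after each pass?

After pass 1: [1, -7, -5, 24, 26, 35] (4 swaps)
After pass 2: [-7, -5, 1, 24, 26, 35] (2 swaps)
After pass 3: [-7, -5, 1, 24, 26, 35] (0 swaps)
Total swaps: 6


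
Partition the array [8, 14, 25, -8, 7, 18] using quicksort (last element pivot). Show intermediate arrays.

Partition 1: pivot=18 at index 4 -> [8, 14, -8, 7, 18, 25]
Partition 2: pivot=7 at index 1 -> [-8, 7, 8, 14, 18, 25]
Partition 3: pivot=14 at index 3 -> [-8, 7, 8, 14, 18, 25]


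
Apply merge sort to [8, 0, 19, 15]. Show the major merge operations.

Divide and conquer:
  Merge [8] + [0] -> [0, 8]
  Merge [19] + [15] -> [15, 19]
  Merge [0, 8] + [15, 19] -> [0, 8, 15, 19]


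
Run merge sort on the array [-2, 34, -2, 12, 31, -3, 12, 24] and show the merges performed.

Divide and conquer:
  Merge [-2] + [34] -> [-2, 34]
  Merge [-2] + [12] -> [-2, 12]
  Merge [-2, 34] + [-2, 12] -> [-2, -2, 12, 34]
  Merge [31] + [-3] -> [-3, 31]
  Merge [12] + [24] -> [12, 24]
  Merge [-3, 31] + [12, 24] -> [-3, 12, 24, 31]
  Merge [-2, -2, 12, 34] + [-3, 12, 24, 31] -> [-3, -2, -2, 12, 12, 24, 31, 34]


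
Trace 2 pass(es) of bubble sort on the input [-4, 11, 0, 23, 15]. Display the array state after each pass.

After pass 1: [-4, 0, 11, 15, 23] (2 swaps)
After pass 2: [-4, 0, 11, 15, 23] (0 swaps)
Total swaps: 2


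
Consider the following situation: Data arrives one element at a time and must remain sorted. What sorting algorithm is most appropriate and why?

Best choice: Insertion sort
Reason: Insertion sort naturally handles online/streaming input by inserting each new element into sorted position


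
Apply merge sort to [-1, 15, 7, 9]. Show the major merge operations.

Divide and conquer:
  Merge [-1] + [15] -> [-1, 15]
  Merge [7] + [9] -> [7, 9]
  Merge [-1, 15] + [7, 9] -> [-1, 7, 9, 15]


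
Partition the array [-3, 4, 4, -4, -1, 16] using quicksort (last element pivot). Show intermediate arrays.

Partition 1: pivot=16 at index 5 -> [-3, 4, 4, -4, -1, 16]
Partition 2: pivot=-1 at index 2 -> [-3, -4, -1, 4, 4, 16]
Partition 3: pivot=-4 at index 0 -> [-4, -3, -1, 4, 4, 16]
Partition 4: pivot=4 at index 4 -> [-4, -3, -1, 4, 4, 16]


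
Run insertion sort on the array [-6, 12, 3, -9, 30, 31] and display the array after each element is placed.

First element -6 is already 'sorted'
Insert 12: shifted 0 elements -> [-6, 12, 3, -9, 30, 31]
Insert 3: shifted 1 elements -> [-6, 3, 12, -9, 30, 31]
Insert -9: shifted 3 elements -> [-9, -6, 3, 12, 30, 31]
Insert 30: shifted 0 elements -> [-9, -6, 3, 12, 30, 31]
Insert 31: shifted 0 elements -> [-9, -6, 3, 12, 30, 31]


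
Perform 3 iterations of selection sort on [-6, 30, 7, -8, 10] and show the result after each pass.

Pass 1: Select minimum -8 at index 3, swap -> [-8, 30, 7, -6, 10]
Pass 2: Select minimum -6 at index 3, swap -> [-8, -6, 7, 30, 10]
Pass 3: Select minimum 7 at index 2, swap -> [-8, -6, 7, 30, 10]


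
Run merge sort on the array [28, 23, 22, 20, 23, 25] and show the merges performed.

Divide and conquer:
  Merge [23] + [22] -> [22, 23]
  Merge [28] + [22, 23] -> [22, 23, 28]
  Merge [23] + [25] -> [23, 25]
  Merge [20] + [23, 25] -> [20, 23, 25]
  Merge [22, 23, 28] + [20, 23, 25] -> [20, 22, 23, 23, 25, 28]


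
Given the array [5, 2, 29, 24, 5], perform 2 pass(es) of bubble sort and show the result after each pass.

After pass 1: [2, 5, 24, 5, 29] (3 swaps)
After pass 2: [2, 5, 5, 24, 29] (1 swaps)
Total swaps: 4


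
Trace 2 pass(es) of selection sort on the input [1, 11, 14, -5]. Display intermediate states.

Pass 1: Select minimum -5 at index 3, swap -> [-5, 11, 14, 1]
Pass 2: Select minimum 1 at index 3, swap -> [-5, 1, 14, 11]


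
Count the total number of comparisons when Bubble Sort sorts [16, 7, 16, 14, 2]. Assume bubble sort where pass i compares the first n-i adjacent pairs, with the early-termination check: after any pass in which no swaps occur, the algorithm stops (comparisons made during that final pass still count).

Pass 1: compare adjacent pairs (0,1)..(3,4) = 4 comparison(s), 3 swap(s) -> [7, 16, 14, 2, 16]
Pass 2: compare adjacent pairs (0,1)..(2,3) = 3 comparison(s), 2 swap(s) -> [7, 14, 2, 16, 16]
Pass 3: compare adjacent pairs (0,1)..(1,2) = 2 comparison(s), 1 swap(s) -> [7, 2, 14, 16, 16]
Pass 4: compare adjacent pairs (0,1)..(0,1) = 1 comparison(s), 1 swap(s) -> [2, 7, 14, 16, 16]
Every pass made at least one swap, so all n-1 passes run.
Total comparisons: 4 + 3 + 2 + 1 = 10
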